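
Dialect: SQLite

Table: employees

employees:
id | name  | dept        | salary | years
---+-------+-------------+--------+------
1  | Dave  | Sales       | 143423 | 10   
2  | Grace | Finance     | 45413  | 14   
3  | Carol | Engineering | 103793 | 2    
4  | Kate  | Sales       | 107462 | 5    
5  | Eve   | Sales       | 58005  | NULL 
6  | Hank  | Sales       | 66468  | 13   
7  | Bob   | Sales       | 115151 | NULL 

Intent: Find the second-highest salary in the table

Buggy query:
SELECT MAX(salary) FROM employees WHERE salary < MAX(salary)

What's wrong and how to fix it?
Bug: MAX(salary) on the right of the comparison is an aggregate-in-WHERE error

Fix: Compute the overall MAX in a subquery, then take MAX of rows below it

Corrected query:
SELECT MAX(salary) FROM employees WHERE salary < (SELECT MAX(salary) FROM employees)

Result:
MAX(salary)
-----------
115151     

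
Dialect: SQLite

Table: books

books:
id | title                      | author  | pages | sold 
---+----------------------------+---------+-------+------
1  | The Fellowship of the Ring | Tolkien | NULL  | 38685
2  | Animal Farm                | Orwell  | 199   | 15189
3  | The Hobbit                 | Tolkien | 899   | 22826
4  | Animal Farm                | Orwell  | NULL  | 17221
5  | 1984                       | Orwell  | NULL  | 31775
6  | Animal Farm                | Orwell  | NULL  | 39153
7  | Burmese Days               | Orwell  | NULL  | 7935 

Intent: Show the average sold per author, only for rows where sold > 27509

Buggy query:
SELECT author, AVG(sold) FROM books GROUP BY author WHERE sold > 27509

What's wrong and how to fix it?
Bug: Row-level WHERE must come before GROUP BY in the clause order

Fix: Move the WHERE clause before GROUP BY

Corrected query:
SELECT author, AVG(sold) FROM books WHERE sold > 27509 GROUP BY author

Result:
author  | AVG(sold)
--------+----------
Orwell  | 35464    
Tolkien | 38685    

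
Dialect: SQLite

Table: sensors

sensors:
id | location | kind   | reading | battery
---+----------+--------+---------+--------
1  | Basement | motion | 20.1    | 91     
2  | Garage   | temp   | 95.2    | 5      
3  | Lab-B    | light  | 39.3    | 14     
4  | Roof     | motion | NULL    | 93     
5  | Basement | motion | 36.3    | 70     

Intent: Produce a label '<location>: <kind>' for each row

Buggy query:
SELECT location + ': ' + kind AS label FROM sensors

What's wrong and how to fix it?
Bug: SQLite uses || for string concatenation; + coerces text to numbers (yielding 0)

Fix: Use the || operator for string concatenation

Corrected query:
SELECT location || ': ' || kind AS label FROM sensors

Result:
label           
----------------
Basement: motion
Garage: temp    
Lab-B: light    
Roof: motion    
Basement: motion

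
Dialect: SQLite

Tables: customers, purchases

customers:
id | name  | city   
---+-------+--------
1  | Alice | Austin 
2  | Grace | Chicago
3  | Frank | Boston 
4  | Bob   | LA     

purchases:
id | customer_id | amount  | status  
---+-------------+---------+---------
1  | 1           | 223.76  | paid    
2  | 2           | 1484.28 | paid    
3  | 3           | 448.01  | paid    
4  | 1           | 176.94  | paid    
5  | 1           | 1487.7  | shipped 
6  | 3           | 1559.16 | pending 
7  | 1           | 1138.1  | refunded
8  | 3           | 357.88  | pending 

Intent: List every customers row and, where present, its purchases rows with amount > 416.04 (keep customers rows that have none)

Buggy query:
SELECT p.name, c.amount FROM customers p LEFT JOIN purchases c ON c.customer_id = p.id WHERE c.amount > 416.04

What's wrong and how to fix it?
Bug: Filtering c.amount in WHERE discards the NULL rows produced by LEFT JOIN, turning it into an inner join

Fix: Move the right-table condition into the ON clause so unmatched parents are kept

Corrected query:
SELECT p.name, c.amount FROM customers p LEFT JOIN purchases c ON c.customer_id = p.id AND c.amount > 416.04

Result:
name  | amount 
------+--------
Alice | 1138.1 
Alice | 1487.7 
Grace | 1484.28
Frank | 448.01 
Frank | 1559.16
Bob   | NULL   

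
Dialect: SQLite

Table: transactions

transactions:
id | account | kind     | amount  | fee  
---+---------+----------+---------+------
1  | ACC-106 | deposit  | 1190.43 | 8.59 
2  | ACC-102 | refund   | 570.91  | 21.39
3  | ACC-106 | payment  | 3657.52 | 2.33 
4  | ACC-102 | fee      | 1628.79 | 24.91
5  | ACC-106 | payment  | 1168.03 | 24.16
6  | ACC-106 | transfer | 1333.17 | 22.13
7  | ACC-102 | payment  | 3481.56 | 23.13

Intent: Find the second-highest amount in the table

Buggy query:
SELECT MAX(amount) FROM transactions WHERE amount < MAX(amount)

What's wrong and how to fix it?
Bug: MAX(amount) on the right of the comparison is an aggregate-in-WHERE error

Fix: Put the inner MAX in a scalar subquery

Corrected query:
SELECT MAX(amount) FROM transactions WHERE amount < (SELECT MAX(amount) FROM transactions)

Result:
MAX(amount)
-----------
3481.56    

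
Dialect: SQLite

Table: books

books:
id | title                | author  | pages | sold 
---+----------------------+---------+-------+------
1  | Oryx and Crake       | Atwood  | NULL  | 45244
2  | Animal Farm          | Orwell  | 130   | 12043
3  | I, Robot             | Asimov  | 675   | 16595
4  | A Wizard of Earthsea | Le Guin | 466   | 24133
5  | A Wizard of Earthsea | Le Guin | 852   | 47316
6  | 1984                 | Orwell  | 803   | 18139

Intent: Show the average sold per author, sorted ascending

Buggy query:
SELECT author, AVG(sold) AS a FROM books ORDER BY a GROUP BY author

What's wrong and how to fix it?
Bug: GROUP BY must precede ORDER BY

Fix: Reorder: SELECT … FROM … GROUP BY … ORDER BY …

Corrected query:
SELECT author, AVG(sold) AS a FROM books GROUP BY author ORDER BY a

Result:
author  | a      
--------+--------
Orwell  | 15091  
Asimov  | 16595  
Le Guin | 35724.5
Atwood  | 45244  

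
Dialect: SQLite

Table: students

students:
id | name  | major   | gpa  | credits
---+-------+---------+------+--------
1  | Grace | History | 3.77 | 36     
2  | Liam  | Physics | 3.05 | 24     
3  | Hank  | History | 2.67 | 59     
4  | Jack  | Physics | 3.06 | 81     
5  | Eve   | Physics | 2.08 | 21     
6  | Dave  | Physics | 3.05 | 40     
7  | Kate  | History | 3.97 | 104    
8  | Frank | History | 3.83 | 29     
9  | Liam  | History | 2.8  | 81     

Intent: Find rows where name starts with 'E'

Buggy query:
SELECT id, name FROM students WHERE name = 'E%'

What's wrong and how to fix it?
Bug: '=' compares the literal string including the % character; pattern matching needs LIKE

Fix: Use LIKE for wildcard pattern matching

Corrected query:
SELECT id, name FROM students WHERE name LIKE 'E%'

Result:
id | name
---+-----
5  | Eve 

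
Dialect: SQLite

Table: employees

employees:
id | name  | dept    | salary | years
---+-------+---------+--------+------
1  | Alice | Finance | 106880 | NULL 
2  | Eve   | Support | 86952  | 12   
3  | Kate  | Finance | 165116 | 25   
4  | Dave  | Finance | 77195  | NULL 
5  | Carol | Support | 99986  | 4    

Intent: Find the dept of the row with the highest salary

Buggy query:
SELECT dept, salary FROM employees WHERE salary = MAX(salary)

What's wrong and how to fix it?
Bug: WHERE is evaluated per row; an aggregate over the whole table isn't defined there

Fix: Use a subquery: WHERE salary = (SELECT MAX(salary) FROM employees)

Corrected query:
SELECT dept, salary FROM employees WHERE salary = (SELECT MAX(salary) FROM employees)

Result:
dept    | salary
--------+-------
Finance | 165116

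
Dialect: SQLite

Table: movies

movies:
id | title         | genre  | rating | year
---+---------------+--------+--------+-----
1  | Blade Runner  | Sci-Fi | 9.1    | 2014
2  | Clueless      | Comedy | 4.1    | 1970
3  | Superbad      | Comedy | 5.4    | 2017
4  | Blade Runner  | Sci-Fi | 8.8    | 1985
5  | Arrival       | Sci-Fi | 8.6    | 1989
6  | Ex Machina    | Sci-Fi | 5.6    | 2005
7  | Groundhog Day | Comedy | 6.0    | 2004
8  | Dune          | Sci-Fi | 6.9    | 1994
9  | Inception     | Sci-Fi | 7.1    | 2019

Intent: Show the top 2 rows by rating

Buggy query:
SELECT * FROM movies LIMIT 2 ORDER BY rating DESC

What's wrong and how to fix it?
Bug: LIMIT must come after ORDER BY

Fix: Swap the clauses: ORDER BY first, then LIMIT

Corrected query:
SELECT * FROM movies ORDER BY rating DESC LIMIT 2

Result:
id | title        | genre  | rating | year
---+--------------+--------+--------+-----
1  | Blade Runner | Sci-Fi | 9.1    | 2014
4  | Blade Runner | Sci-Fi | 8.8    | 1985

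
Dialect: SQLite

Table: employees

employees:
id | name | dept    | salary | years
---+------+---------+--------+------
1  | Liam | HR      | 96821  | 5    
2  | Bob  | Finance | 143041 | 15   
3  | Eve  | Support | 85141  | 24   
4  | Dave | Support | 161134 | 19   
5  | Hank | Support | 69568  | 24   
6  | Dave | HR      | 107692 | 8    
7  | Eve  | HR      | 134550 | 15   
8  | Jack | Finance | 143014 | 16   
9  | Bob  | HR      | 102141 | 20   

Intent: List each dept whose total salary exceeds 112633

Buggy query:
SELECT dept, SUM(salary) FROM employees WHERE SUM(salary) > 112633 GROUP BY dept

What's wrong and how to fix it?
Bug: SUM(salary) is an aggregate, but WHERE filters rows before aggregation

Fix: Move the aggregate condition to a HAVING clause

Corrected query:
SELECT dept, SUM(salary) FROM employees GROUP BY dept HAVING SUM(salary) > 112633

Result:
dept    | SUM(salary)
--------+------------
Finance | 286055     
HR      | 441204     
Support | 315843     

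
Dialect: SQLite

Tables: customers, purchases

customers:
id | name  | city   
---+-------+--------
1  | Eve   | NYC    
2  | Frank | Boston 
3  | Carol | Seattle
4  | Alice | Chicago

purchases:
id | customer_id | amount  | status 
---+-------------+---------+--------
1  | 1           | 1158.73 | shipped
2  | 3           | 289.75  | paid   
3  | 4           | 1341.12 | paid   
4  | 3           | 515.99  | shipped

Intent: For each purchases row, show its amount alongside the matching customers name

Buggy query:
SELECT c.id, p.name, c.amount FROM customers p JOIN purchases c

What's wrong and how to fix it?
Bug: Missing join condition: each purchases row is matched to all customers rows instead of just its own

Fix: Specify the join condition linking the foreign key to the parent id

Corrected query:
SELECT c.id, p.name, c.amount FROM customers p JOIN purchases c ON c.customer_id = p.id

Result:
id | name  | amount 
---+-------+--------
1  | Eve   | 1158.73
2  | Carol | 289.75 
3  | Alice | 1341.12
4  | Carol | 515.99 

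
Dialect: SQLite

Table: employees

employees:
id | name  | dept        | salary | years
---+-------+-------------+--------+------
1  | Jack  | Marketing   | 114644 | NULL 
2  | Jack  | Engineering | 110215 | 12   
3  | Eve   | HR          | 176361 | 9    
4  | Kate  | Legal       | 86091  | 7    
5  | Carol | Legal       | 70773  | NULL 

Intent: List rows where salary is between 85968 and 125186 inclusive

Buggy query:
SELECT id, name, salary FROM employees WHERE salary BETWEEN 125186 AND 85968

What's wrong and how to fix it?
Bug: BETWEEN expects the lower bound first; with 125186 AND 85968 the range is empty

Fix: Write BETWEEN 85968 AND 125186

Corrected query:
SELECT id, name, salary FROM employees WHERE salary BETWEEN 85968 AND 125186

Result:
id | name | salary
---+------+-------
1  | Jack | 114644
2  | Jack | 110215
4  | Kate | 86091 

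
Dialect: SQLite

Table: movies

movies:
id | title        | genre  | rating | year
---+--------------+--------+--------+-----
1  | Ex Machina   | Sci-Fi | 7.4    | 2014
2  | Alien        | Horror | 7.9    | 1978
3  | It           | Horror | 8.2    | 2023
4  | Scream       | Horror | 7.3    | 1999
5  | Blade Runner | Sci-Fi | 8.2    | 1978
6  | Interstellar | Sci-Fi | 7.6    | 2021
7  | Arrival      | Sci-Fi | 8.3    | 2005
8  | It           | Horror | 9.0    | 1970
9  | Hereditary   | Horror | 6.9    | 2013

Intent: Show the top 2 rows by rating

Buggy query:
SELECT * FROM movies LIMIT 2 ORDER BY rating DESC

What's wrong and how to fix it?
Bug: LIMIT must come after ORDER BY

Fix: Swap the clauses: ORDER BY first, then LIMIT

Corrected query:
SELECT * FROM movies ORDER BY rating DESC LIMIT 2

Result:
id | title   | genre  | rating | year
---+---------+--------+--------+-----
8  | It      | Horror | 9      | 1970
7  | Arrival | Sci-Fi | 8.3    | 2005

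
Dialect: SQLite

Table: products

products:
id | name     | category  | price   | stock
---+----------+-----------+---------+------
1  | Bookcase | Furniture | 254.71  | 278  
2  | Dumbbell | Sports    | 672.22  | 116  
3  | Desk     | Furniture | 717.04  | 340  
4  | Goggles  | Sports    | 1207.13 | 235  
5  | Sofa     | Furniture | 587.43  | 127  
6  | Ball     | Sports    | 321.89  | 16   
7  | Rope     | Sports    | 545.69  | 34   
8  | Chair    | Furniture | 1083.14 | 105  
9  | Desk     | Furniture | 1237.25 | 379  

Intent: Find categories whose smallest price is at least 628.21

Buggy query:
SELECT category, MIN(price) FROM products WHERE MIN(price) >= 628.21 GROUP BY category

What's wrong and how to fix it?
Bug: Aggregates like MIN are computed per group after WHERE runs

Fix: Replace WHERE with HAVING after the GROUP BY

Corrected query:
SELECT category, MIN(price) FROM products GROUP BY category HAVING MIN(price) >= 628.21

Result:
(no rows)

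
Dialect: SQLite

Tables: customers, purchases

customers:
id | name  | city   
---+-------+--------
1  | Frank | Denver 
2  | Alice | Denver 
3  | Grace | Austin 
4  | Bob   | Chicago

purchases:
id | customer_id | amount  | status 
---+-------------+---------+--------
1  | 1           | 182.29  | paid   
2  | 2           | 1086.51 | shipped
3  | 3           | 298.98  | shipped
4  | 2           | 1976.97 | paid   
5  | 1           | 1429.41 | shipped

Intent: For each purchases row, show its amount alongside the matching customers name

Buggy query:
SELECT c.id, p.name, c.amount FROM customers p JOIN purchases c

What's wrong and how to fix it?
Bug: JOIN with no ON clause produces a cartesian product; every purchases row pairs with every customers row

Fix: Specify the join condition linking the foreign key to the parent id

Corrected query:
SELECT c.id, p.name, c.amount FROM customers p JOIN purchases c ON c.customer_id = p.id

Result:
id | name  | amount 
---+-------+--------
1  | Frank | 182.29 
2  | Alice | 1086.51
3  | Grace | 298.98 
4  | Alice | 1976.97
5  | Frank | 1429.41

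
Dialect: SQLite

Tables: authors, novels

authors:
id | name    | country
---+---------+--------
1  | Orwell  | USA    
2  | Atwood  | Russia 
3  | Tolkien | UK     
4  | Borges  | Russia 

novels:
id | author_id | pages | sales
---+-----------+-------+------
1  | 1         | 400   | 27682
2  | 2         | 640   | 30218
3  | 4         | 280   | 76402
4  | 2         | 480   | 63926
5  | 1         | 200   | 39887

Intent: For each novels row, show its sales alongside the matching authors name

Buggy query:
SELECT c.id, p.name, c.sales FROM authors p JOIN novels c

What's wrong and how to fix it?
Bug: JOIN with no ON clause produces a cartesian product; every novels row pairs with every authors row

Fix: Specify the join condition linking the foreign key to the parent id

Corrected query:
SELECT c.id, p.name, c.sales FROM authors p JOIN novels c ON c.author_id = p.id

Result:
id | name   | sales
---+--------+------
1  | Orwell | 27682
2  | Atwood | 30218
3  | Borges | 76402
4  | Atwood | 63926
5  | Orwell | 39887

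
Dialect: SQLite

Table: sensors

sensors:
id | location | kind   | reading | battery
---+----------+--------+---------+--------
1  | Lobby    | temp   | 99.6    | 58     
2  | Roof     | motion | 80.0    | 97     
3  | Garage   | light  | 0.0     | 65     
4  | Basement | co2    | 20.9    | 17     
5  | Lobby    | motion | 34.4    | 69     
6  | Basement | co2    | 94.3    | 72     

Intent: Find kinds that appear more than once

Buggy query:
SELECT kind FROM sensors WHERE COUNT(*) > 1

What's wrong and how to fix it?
Bug: COUNT(*) is an aggregate and cannot be used in WHERE

Fix: GROUP BY kind, then filter groups with HAVING COUNT(*) > 1

Corrected query:
SELECT kind FROM sensors GROUP BY kind HAVING COUNT(*) > 1

Result:
kind  
------
co2   
motion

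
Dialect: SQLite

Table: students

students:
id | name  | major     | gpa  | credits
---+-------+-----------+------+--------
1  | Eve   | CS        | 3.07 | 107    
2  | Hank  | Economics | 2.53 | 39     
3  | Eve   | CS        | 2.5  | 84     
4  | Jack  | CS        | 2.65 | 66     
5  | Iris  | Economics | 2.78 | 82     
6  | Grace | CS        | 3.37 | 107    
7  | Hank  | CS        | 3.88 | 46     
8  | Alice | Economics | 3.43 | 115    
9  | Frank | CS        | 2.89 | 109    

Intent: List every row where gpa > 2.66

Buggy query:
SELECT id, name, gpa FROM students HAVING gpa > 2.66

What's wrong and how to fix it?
Bug: HAVING filters the output of aggregation, but this query has no GROUP BY and no aggregate functions, so SQLite rejects it (HAVING clause on a non-aggregate query); the condition here is per row

Fix: Replace HAVING with WHERE since the condition applies to individual rows

Corrected query:
SELECT id, name, gpa FROM students WHERE gpa > 2.66

Result:
id | name  | gpa 
---+-------+-----
1  | Eve   | 3.07
5  | Iris  | 2.78
6  | Grace | 3.37
7  | Hank  | 3.88
8  | Alice | 3.43
9  | Frank | 2.89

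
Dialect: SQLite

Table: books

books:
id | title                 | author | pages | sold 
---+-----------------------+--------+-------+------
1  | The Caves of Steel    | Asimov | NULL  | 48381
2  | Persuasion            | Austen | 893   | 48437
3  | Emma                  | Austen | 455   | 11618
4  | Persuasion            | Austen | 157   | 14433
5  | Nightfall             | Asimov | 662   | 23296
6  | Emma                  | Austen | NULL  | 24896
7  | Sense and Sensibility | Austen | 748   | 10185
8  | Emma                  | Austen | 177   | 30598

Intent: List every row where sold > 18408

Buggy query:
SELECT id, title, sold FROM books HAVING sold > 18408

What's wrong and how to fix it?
Bug: This is a non-aggregate query (no GROUP BY, no aggregates), so in SQLite the HAVING clause is invalid here; a row-level condition belongs in WHERE

Fix: Replace HAVING with WHERE since the condition applies to individual rows

Corrected query:
SELECT id, title, sold FROM books WHERE sold > 18408

Result:
id | title              | sold 
---+--------------------+------
1  | The Caves of Steel | 48381
2  | Persuasion         | 48437
5  | Nightfall          | 23296
6  | Emma               | 24896
8  | Emma               | 30598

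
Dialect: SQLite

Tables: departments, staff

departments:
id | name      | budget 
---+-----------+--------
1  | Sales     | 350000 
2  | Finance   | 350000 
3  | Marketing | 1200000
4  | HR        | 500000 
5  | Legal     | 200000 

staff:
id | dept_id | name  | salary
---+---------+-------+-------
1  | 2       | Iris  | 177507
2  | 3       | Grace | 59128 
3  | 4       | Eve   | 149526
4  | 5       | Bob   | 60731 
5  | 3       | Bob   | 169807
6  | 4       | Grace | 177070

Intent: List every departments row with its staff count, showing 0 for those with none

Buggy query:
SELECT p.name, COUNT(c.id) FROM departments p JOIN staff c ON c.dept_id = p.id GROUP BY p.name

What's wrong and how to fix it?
Bug: An inner join excludes parents with zero children

Fix: Switch to LEFT JOIN to retain unmatched parent rows

Corrected query:
SELECT p.name, COUNT(c.id) FROM departments p LEFT JOIN staff c ON c.dept_id = p.id GROUP BY p.name

Result:
name      | COUNT(c.id)
----------+------------
Finance   | 1          
HR        | 2          
Legal     | 1          
Marketing | 2          
Sales     | 0          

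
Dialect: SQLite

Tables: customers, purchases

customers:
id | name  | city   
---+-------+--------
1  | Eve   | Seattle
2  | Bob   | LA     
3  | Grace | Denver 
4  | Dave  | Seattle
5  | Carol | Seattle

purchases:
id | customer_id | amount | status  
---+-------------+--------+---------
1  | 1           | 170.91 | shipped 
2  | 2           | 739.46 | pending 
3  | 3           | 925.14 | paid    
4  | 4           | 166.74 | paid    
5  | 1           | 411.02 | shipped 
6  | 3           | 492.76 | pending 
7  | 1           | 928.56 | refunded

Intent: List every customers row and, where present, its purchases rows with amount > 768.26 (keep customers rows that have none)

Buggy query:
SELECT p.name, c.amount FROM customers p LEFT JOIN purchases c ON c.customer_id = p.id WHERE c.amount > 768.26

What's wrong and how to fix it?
Bug: Filtering c.amount in WHERE discards the NULL rows produced by LEFT JOIN, turning it into an inner join

Fix: Move the right-table condition into the ON clause so unmatched parents are kept

Corrected query:
SELECT p.name, c.amount FROM customers p LEFT JOIN purchases c ON c.customer_id = p.id AND c.amount > 768.26

Result:
name  | amount
------+-------
Eve   | 928.56
Bob   | NULL  
Grace | 925.14
Dave  | NULL  
Carol | NULL  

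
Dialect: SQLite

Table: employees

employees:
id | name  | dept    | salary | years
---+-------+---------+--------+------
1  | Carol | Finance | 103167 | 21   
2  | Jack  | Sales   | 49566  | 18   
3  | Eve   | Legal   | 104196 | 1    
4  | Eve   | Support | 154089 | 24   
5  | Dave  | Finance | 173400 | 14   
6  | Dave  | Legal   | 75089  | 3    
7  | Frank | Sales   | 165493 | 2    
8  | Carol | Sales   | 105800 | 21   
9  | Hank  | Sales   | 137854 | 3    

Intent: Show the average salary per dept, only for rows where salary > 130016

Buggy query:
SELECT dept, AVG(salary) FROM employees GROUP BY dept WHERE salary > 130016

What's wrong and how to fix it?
Bug: Row-level WHERE must come before GROUP BY in the clause order

Fix: Place WHERE between FROM and GROUP BY

Corrected query:
SELECT dept, AVG(salary) FROM employees WHERE salary > 130016 GROUP BY dept

Result:
dept    | AVG(salary)
--------+------------
Finance | 173400     
Sales   | 151673.5   
Support | 154089     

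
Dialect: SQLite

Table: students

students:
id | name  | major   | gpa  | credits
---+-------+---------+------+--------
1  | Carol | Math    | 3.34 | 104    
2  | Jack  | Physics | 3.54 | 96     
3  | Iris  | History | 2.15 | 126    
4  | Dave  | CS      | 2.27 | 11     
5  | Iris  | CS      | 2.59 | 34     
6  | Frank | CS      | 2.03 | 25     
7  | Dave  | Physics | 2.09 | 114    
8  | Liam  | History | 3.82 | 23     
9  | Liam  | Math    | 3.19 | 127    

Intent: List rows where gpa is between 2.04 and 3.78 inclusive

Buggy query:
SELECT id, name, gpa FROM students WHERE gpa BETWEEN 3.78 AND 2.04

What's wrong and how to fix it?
Bug: The bounds are reversed; BETWEEN a AND b requires a <= b to match anything

Fix: Swap the bounds so the smaller value comes first

Corrected query:
SELECT id, name, gpa FROM students WHERE gpa BETWEEN 2.04 AND 3.78

Result:
id | name  | gpa 
---+-------+-----
1  | Carol | 3.34
2  | Jack  | 3.54
3  | Iris  | 2.15
4  | Dave  | 2.27
5  | Iris  | 2.59
7  | Dave  | 2.09
9  | Liam  | 3.19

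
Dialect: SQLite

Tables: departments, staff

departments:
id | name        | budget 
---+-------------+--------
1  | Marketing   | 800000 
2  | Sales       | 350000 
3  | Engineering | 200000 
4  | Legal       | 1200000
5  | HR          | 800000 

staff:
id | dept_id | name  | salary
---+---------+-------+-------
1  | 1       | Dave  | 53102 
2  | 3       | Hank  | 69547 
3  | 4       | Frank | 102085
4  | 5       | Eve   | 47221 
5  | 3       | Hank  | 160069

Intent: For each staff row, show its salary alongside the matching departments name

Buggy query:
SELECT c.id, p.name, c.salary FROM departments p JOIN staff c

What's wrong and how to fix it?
Bug: Missing join condition: each staff row is matched to all departments rows instead of just its own

Fix: Specify the join condition linking the foreign key to the parent id

Corrected query:
SELECT c.id, p.name, c.salary FROM departments p JOIN staff c ON c.dept_id = p.id

Result:
id | name        | salary
---+-------------+-------
1  | Marketing   | 53102 
2  | Engineering | 69547 
3  | Legal       | 102085
4  | HR          | 47221 
5  | Engineering | 160069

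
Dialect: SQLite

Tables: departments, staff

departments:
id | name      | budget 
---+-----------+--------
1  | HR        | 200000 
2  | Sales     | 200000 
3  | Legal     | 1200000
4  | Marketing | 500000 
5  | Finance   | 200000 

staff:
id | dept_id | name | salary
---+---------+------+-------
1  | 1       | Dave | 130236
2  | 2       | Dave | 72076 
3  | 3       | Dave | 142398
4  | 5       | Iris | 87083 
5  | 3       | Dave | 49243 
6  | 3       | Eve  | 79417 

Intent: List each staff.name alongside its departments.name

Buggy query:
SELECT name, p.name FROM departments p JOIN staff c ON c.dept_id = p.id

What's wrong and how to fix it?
Bug: 'name' exists in both joined tables, so the database can't tell which one is meant

Fix: Prefix ambiguous columns with the table alias

Corrected query:
SELECT c.name, p.name FROM departments p JOIN staff c ON c.dept_id = p.id

Result:
name | name   
-----+--------
Dave | HR     
Dave | Sales  
Dave | Legal  
Iris | Finance
Dave | Legal  
Eve  | Legal  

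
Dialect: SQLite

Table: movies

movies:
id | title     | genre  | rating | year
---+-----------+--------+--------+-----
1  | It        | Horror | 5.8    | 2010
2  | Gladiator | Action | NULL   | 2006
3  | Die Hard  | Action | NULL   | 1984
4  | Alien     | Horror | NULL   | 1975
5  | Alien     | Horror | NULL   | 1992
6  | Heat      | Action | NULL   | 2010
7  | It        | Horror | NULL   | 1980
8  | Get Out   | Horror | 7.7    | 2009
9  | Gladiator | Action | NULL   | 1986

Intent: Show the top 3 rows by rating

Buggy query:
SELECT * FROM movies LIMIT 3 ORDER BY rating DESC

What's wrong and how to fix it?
Bug: LIMIT must come after ORDER BY

Fix: Swap the clauses: ORDER BY first, then LIMIT

Corrected query:
SELECT * FROM movies ORDER BY rating DESC LIMIT 3

Result:
id | title     | genre  | rating | year
---+-----------+--------+--------+-----
8  | Get Out   | Horror | 7.7    | 2009
1  | It        | Horror | 5.8    | 2010
2  | Gladiator | Action | NULL   | 2006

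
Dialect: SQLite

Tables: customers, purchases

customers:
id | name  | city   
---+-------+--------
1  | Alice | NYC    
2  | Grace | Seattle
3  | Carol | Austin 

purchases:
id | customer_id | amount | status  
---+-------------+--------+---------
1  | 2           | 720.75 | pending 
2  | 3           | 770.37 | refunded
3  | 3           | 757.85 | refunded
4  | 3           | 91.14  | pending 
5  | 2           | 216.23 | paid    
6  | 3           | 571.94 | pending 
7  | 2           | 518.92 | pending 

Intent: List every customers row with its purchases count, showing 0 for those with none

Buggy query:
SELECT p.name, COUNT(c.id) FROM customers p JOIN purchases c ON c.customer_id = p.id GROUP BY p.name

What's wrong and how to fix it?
Bug: INNER JOIN drops customers rows that have no matching purchases rows

Fix: Switch to LEFT JOIN to retain unmatched parent rows

Corrected query:
SELECT p.name, COUNT(c.id) FROM customers p LEFT JOIN purchases c ON c.customer_id = p.id GROUP BY p.name

Result:
name  | COUNT(c.id)
------+------------
Alice | 0          
Carol | 4          
Grace | 3          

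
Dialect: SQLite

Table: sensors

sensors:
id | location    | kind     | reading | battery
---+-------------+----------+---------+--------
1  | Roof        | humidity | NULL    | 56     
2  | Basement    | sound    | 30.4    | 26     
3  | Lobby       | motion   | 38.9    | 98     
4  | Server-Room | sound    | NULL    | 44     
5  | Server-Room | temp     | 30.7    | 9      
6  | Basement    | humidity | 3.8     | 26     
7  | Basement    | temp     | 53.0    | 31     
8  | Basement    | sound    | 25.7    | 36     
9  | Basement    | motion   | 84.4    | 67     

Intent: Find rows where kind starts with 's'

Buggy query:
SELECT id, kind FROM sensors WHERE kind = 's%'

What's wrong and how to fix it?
Bug: Wildcards only work with LIKE; '=' treats '%' as a literal character

Fix: Replace '=' with LIKE so 's%' is treated as a pattern

Corrected query:
SELECT id, kind FROM sensors WHERE kind LIKE 's%'

Result:
id | kind 
---+------
2  | sound
4  | sound
8  | sound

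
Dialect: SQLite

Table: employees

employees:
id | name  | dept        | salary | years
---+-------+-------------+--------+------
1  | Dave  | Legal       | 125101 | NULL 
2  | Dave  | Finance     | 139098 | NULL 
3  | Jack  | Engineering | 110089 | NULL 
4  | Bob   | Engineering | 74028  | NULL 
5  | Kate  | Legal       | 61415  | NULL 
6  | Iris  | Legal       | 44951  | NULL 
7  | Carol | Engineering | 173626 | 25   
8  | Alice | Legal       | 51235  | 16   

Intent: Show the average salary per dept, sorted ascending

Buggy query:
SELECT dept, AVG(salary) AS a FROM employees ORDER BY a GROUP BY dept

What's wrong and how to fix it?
Bug: GROUP BY must precede ORDER BY

Fix: Reorder: SELECT … FROM … GROUP BY … ORDER BY …

Corrected query:
SELECT dept, AVG(salary) AS a FROM employees GROUP BY dept ORDER BY a

Result:
dept        | a            
------------+--------------
Legal       | 70675.5      
Engineering | 119247.666667
Finance     | 139098       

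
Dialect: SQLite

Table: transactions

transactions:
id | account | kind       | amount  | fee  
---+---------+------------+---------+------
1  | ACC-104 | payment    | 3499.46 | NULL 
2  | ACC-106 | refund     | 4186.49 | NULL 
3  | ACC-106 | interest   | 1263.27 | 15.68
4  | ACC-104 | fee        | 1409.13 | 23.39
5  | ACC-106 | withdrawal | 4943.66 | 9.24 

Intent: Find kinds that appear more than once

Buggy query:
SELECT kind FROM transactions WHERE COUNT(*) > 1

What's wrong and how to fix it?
Bug: COUNT(*) is an aggregate and cannot be used in WHERE

Fix: GROUP BY kind, then filter groups with HAVING COUNT(*) > 1

Corrected query:
SELECT kind FROM transactions GROUP BY kind HAVING COUNT(*) > 1

Result:
(no rows)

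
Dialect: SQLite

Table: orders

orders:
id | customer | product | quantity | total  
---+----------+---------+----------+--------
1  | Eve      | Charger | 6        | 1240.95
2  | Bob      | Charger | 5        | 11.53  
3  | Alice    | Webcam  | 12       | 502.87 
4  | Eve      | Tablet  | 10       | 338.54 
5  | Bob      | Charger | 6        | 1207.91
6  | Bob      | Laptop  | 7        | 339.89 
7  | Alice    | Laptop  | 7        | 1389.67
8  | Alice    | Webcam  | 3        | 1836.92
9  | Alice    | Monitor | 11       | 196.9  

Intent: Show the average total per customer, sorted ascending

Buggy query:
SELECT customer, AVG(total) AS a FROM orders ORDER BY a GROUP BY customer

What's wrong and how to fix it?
Bug: ORDER BY appears before GROUP BY; SQL clause order requires GROUP BY first

Fix: Reorder: SELECT … FROM … GROUP BY … ORDER BY …

Corrected query:
SELECT customer, AVG(total) AS a FROM orders GROUP BY customer ORDER BY a

Result:
customer | a         
---------+-----------
Bob      | 519.776667
Eve      | 789.745   
Alice    | 981.59    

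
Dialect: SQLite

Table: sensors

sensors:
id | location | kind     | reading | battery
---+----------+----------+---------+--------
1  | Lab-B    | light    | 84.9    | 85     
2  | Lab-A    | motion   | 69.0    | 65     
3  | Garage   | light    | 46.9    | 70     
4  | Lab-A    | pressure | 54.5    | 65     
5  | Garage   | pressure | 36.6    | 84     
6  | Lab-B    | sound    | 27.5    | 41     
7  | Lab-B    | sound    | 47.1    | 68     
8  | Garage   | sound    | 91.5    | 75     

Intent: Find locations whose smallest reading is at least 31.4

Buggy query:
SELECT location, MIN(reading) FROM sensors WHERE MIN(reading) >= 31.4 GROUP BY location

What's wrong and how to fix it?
Bug: MIN() in WHERE is a misuse of aggregate

Fix: Replace WHERE with HAVING after the GROUP BY

Corrected query:
SELECT location, MIN(reading) FROM sensors GROUP BY location HAVING MIN(reading) >= 31.4

Result:
location | MIN(reading)
---------+-------------
Garage   | 36.6        
Lab-A    | 54.5        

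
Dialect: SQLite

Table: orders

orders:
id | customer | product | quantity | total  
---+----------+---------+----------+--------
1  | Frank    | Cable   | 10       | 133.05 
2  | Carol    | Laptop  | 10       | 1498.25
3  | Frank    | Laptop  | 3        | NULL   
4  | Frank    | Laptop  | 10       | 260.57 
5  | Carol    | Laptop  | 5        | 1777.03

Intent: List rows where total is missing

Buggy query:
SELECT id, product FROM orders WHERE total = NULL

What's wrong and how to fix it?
Bug: '= NULL' is always unknown in SQL three-valued logic, so no rows match

Fix: Replace '= NULL' with 'IS NULL'

Corrected query:
SELECT id, product FROM orders WHERE total IS NULL

Result:
id | product
---+--------
3  | Laptop 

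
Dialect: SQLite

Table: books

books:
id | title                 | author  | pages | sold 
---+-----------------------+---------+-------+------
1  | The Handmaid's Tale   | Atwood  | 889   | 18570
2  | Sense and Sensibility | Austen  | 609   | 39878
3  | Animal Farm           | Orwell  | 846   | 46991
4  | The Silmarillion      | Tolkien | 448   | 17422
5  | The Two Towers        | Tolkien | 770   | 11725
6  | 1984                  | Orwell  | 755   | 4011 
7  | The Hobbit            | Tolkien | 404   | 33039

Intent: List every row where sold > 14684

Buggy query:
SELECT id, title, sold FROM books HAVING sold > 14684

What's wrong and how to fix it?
Bug: This is a non-aggregate query (no GROUP BY, no aggregates), so in SQLite the HAVING clause is invalid here; a row-level condition belongs in WHERE

Fix: Replace HAVING with WHERE since the condition applies to individual rows

Corrected query:
SELECT id, title, sold FROM books WHERE sold > 14684

Result:
id | title                 | sold 
---+-----------------------+------
1  | The Handmaid's Tale   | 18570
2  | Sense and Sensibility | 39878
3  | Animal Farm           | 46991
4  | The Silmarillion      | 17422
7  | The Hobbit            | 33039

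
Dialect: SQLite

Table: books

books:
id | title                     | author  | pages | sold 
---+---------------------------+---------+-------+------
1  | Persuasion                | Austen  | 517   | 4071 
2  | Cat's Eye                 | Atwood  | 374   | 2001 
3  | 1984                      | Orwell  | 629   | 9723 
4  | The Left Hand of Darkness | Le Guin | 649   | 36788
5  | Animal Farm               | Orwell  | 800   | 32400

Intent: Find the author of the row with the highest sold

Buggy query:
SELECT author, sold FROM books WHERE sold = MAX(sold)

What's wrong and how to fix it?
Bug: WHERE is evaluated per row; an aggregate over the whole table isn't defined there

Fix: Wrap MAX in a scalar subquery so WHERE compares against a single value

Corrected query:
SELECT author, sold FROM books WHERE sold = (SELECT MAX(sold) FROM books)

Result:
author  | sold 
--------+------
Le Guin | 36788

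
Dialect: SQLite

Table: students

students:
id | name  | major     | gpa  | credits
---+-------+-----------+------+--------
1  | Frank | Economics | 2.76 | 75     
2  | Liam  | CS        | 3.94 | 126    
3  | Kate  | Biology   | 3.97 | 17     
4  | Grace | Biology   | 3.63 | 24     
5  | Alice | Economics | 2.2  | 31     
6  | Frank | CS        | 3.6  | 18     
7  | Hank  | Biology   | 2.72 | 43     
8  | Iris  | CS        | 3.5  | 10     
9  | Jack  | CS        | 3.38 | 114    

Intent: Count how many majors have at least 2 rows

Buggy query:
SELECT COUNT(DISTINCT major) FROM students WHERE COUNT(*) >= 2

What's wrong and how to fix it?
Bug: WHERE filters individual rows, not groups, so a group-level COUNT is invalid there

Fix: Use a subquery that GROUPs and filters with HAVING, then count its rows

Corrected query:
SELECT COUNT(*) FROM (SELECT major FROM students GROUP BY major HAVING COUNT(*) >= 2)

Result:
COUNT(*)
--------
3       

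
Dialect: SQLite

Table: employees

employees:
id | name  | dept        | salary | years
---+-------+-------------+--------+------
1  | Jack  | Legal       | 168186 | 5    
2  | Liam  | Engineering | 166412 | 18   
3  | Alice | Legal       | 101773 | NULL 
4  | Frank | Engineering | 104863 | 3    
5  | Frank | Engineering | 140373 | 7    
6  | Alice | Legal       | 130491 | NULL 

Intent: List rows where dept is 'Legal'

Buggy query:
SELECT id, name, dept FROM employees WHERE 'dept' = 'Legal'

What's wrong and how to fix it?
Bug: Single quotes denote string literals in SQL; the column name is being compared as a constant string

Fix: Reference the column as dept without single quotes

Corrected query:
SELECT id, name, dept FROM employees WHERE dept = 'Legal'

Result:
id | name  | dept 
---+-------+------
1  | Jack  | Legal
3  | Alice | Legal
6  | Alice | Legal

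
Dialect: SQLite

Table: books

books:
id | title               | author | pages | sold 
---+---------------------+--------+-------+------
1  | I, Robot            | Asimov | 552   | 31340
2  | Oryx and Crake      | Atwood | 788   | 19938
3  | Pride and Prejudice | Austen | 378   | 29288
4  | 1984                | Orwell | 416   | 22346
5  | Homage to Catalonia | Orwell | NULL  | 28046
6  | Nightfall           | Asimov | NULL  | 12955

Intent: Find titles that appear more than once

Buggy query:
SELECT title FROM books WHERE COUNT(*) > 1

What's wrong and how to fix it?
Bug: COUNT(*) is an aggregate and cannot be used in WHERE

Fix: Group first, then use HAVING for the count condition

Corrected query:
SELECT title FROM books GROUP BY title HAVING COUNT(*) > 1

Result:
(no rows)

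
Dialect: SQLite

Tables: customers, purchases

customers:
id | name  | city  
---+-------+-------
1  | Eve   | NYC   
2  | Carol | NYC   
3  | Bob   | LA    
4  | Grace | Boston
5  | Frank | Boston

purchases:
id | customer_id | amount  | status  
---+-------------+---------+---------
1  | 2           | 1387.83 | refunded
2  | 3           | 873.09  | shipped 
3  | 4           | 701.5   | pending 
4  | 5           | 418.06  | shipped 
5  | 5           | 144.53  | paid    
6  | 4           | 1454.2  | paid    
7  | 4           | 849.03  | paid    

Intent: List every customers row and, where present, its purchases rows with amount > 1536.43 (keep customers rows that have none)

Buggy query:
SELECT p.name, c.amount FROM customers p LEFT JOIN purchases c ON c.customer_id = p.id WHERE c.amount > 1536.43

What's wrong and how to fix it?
Bug: Filtering c.amount in WHERE discards the NULL rows produced by LEFT JOIN, turning it into an inner join

Fix: Move the right-table condition into the ON clause so unmatched parents are kept

Corrected query:
SELECT p.name, c.amount FROM customers p LEFT JOIN purchases c ON c.customer_id = p.id AND c.amount > 1536.43

Result:
name  | amount
------+-------
Eve   | NULL  
Carol | NULL  
Bob   | NULL  
Grace | NULL  
Frank | NULL  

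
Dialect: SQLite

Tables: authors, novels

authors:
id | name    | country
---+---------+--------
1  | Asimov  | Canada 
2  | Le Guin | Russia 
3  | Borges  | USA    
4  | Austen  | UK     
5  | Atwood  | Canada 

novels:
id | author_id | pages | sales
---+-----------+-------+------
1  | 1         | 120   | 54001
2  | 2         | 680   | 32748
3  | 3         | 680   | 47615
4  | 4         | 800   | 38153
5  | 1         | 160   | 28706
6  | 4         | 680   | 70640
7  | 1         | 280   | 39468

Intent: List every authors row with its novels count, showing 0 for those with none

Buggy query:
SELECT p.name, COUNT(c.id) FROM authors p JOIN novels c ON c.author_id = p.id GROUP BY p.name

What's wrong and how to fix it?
Bug: An inner join excludes parents with zero children

Fix: Use LEFT JOIN so parents without children still appear (COUNT(c.id) gives 0)

Corrected query:
SELECT p.name, COUNT(c.id) FROM authors p LEFT JOIN novels c ON c.author_id = p.id GROUP BY p.name

Result:
name    | COUNT(c.id)
--------+------------
Asimov  | 3          
Atwood  | 0          
Austen  | 2          
Borges  | 1          
Le Guin | 1          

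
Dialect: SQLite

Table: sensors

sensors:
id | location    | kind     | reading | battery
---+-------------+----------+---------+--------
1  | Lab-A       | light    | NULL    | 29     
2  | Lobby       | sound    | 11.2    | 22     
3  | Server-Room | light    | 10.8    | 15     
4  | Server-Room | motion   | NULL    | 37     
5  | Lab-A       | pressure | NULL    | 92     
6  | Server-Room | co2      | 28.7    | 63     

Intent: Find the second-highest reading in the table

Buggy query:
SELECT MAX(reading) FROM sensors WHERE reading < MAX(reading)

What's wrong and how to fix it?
Bug: The inner MAX is an aggregate inside WHERE, which is not allowed

Fix: Compute the overall MAX in a subquery, then take MAX of rows below it

Corrected query:
SELECT MAX(reading) FROM sensors WHERE reading < (SELECT MAX(reading) FROM sensors)

Result:
MAX(reading)
------------
11.2        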